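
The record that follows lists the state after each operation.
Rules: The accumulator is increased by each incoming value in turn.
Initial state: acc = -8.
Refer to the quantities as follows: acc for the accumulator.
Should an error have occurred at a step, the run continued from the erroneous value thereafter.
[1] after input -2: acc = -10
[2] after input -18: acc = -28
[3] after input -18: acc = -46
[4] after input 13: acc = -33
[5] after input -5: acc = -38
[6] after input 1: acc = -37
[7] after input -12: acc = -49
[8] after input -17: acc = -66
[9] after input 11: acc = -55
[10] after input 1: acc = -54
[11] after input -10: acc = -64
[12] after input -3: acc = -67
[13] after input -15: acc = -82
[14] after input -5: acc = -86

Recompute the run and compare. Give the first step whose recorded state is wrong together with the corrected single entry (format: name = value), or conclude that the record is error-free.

step 1: acc = -8 + -2 = -10 -> verified
step 2: acc = -10 + -18 = -28 -> same as recorded
step 3: acc = -28 + -18 = -46 -> matches
step 4: acc = -46 + 13 = -33 -> exactly as logged
step 5: acc = -33 + -5 = -38 -> confirmed correct
step 6: acc = -38 + 1 = -37 -> checks out
step 7: acc = -37 + -12 = -49 -> exactly as logged
step 8: acc = -49 + -17 = -66 -> checks out
step 9: acc = -66 + 11 = -55 -> same as recorded
step 10: acc = -55 + 1 = -54 -> no discrepancy
step 11: acc = -54 + -10 = -64 -> agrees with the record
step 12: acc = -64 + -3 = -67 -> no discrepancy
step 13: acc = -67 + -15 = -82 -> consistent with the record
step 14: acc = -82 + -5 = -87 -> the recorded entry deviates here
So the first discrepancy is step 14, where the right value is acc = -87.

step 14, acc = -87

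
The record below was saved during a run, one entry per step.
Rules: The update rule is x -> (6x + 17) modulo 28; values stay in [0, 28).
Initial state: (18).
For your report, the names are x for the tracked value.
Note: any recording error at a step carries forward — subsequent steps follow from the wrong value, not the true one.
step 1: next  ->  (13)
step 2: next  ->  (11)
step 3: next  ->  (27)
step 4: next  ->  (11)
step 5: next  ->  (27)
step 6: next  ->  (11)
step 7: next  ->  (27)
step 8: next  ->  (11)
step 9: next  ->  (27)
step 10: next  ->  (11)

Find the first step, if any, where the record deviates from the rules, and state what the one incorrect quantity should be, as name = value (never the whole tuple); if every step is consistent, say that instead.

1. x = (6*18 + 17) mod 28 = 13 (same as recorded)
2. x = (6*13 + 17) mod 28 = 11 (in agreement)
3. x = (6*11 + 17) mod 28 = 27 (verified)
4. x = (6*27 + 17) mod 28 = 11 (checks out)
5. x = (6*11 + 17) mod 28 = 27 (same as recorded)
6. x = (6*27 + 17) mod 28 = 11 (same as recorded)
7. x = (6*11 + 17) mod 28 = 27 (in agreement)
8. x = (6*27 + 17) mod 28 = 11 (same as recorded)
9. x = (6*11 + 17) mod 28 = 27 (matches)
10. x = (6*27 + 17) mod 28 = 11 (no discrepancy)
The whole run recomputes cleanly — no discrepancies.

no error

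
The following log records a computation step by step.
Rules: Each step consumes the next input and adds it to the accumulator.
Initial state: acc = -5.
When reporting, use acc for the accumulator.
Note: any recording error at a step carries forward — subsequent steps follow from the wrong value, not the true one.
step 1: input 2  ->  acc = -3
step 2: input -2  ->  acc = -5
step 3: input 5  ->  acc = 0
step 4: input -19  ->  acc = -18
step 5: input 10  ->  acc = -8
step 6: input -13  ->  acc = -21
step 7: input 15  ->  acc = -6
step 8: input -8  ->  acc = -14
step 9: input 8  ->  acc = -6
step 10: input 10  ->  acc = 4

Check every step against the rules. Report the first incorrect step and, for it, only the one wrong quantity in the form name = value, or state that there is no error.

step 1: acc = -5 + 2 = -3 -> checks out
step 2: acc = -3 + -2 = -5 -> verified
step 3: acc = -5 + 5 = 0 -> confirmed correct
step 4: acc = 0 + -19 = -19 -> first mismatch against the log
First deviation found at step 4; the corrected entry is acc = -19.

step 4, acc = -19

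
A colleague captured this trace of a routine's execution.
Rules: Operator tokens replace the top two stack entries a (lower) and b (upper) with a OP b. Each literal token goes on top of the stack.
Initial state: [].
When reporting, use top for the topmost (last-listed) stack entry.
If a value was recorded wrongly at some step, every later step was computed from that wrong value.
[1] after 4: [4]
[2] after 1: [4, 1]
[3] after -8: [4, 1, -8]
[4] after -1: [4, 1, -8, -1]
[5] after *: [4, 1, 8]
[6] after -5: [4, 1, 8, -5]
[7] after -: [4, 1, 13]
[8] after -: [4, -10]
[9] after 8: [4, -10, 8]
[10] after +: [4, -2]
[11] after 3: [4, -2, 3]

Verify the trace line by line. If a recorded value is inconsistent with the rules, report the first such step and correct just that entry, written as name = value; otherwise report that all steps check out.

Step 1: push 4: top = 4 — no discrepancy.
Step 2: push 1: top = 1 — consistent with the trace.
Step 3: push -8: top = -8 — verified.
Step 4: push -1: top = -1 — matches.
Step 5: -8 * -1 = 8 — matches.
Step 6: push -5: top = -5 — exactly as logged.
Step 7: 8 - -5 = 13 — consistent with the trace.
Step 8: 1 - 13 = -12 — the entry is off here.
First incorrect step: 8; the correct value is top = -12.

step 8, top = -12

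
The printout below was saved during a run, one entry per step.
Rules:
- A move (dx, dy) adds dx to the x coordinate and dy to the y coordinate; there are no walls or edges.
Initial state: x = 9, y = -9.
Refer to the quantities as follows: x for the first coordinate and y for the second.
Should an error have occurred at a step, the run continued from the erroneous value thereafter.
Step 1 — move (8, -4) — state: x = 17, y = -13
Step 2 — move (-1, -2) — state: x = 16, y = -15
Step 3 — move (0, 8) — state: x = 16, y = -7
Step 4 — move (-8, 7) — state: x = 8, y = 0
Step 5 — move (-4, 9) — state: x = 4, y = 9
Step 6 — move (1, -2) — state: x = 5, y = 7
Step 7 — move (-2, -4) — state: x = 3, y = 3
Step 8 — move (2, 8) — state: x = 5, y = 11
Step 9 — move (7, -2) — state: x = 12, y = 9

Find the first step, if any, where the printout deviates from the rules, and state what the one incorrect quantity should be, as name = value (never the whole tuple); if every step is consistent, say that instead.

no error

Step 1: x = 9 + (8) = 17, y = -9 + (-4) = -13 — in agreement.
Step 2: x = 17 + (-1) = 16, y = -13 + (-2) = -15 — same as recorded.
Step 3: x = 16 + (0) = 16, y = -15 + (8) = -7 — verified.
Step 4: x = 16 + (-8) = 8, y = -7 + (7) = 0 — confirmed correct.
Step 5: x = 8 + (-4) = 4, y = 0 + (9) = 9 — verified.
Step 6: x = 4 + (1) = 5, y = 9 + (-2) = 7 — matches.
Step 7: x = 5 + (-2) = 3, y = 7 + (-4) = 3 — exactly as logged.
Step 8: x = 3 + (2) = 5, y = 3 + (8) = 11 — confirmed correct.
Step 9: x = 5 + (7) = 12, y = 11 + (-2) = 9 — agrees with the printout.
The recomputation confirms every line.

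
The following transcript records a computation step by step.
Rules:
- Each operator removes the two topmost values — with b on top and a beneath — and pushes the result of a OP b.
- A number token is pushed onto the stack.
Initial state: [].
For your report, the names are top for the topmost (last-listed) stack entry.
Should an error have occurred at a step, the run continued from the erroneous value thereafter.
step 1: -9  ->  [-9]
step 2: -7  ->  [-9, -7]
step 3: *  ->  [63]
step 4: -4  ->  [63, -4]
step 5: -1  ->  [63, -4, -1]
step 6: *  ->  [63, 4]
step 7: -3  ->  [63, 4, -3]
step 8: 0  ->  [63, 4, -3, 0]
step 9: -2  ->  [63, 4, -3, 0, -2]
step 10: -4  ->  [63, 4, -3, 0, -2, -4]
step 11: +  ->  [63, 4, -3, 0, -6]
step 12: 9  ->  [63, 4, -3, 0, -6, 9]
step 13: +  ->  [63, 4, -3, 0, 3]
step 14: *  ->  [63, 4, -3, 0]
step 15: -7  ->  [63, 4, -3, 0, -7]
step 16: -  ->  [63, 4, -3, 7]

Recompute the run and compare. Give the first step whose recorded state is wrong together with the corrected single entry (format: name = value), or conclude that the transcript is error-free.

Recomputing the run from the initial state:
step 1: [-9]
step 2: [-9, -7]
step 3: [63]
step 4: [63, -4]
step 5: [63, -4, -1]
step 6: [63, 4]
step 7: [63, 4, -3]
step 8: [63, 4, -3, 0]
step 9: [63, 4, -3, 0, -2]
step 10: [63, 4, -3, 0, -2, -4]
step 11: [63, 4, -3, 0, -6]
step 12: [63, 4, -3, 0, -6, 9]
step 13: [63, 4, -3, 0, 3]
step 14: [63, 4, -3, 0]
step 15: [63, 4, -3, 0, -7]
step 16: [63, 4, -3, 7]
This matches the transcript at every step.

no error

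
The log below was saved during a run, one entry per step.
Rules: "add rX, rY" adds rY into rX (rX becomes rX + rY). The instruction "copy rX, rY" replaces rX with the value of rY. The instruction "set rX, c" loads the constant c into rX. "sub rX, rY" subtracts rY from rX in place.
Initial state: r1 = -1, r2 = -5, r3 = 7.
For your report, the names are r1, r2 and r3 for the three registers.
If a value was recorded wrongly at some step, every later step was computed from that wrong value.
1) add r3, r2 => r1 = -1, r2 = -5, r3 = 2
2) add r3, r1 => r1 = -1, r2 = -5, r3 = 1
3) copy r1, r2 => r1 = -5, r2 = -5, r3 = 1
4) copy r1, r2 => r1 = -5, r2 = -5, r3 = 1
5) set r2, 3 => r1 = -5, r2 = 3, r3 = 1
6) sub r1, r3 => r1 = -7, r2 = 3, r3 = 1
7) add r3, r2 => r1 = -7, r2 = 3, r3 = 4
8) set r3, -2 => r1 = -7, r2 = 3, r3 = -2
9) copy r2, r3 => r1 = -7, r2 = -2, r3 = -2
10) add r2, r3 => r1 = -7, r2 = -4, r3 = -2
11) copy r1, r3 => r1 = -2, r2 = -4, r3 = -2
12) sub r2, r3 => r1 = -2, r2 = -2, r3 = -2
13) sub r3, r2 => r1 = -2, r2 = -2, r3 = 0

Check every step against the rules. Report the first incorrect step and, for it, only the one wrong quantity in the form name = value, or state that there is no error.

step 1: r3 = 7 + -5 = 2 -> verified
step 2: r3 = 2 + -1 = 1 -> no discrepancy
step 3: r1 = -5 -> no discrepancy
step 4: r1 = -5 -> agrees with the log
step 5: r2 = 3 -> consistent with the log
step 6: r1 = -5 - 1 = -6 -> this is not what the log shows
Conclusion: step 6 carries the first error; the entry should be r1 = -6.

step 6, r1 = -6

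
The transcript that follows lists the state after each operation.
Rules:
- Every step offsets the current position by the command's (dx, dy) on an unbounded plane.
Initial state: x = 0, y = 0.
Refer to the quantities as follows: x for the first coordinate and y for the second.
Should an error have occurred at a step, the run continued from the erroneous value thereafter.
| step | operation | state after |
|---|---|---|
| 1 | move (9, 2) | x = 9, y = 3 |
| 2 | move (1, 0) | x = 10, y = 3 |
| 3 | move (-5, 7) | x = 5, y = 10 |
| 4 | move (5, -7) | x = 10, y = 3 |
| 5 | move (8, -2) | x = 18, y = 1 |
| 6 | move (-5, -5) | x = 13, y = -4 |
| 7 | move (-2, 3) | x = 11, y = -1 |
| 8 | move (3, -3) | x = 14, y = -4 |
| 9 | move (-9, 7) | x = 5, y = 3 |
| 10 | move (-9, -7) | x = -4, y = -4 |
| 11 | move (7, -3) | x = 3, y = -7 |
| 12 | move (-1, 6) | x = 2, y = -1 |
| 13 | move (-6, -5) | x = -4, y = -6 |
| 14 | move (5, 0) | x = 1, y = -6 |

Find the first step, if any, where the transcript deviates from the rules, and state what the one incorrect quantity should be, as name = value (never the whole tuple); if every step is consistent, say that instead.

step 1, y = 2

Recomputing the run from the initial state:
step 1: x = 9, y = 2
step 2: x = 10, y = 2
step 3: x = 5, y = 9
step 4: x = 10, y = 2
step 5: x = 18, y = 0
step 6: x = 13, y = -5
step 7: x = 11, y = -2
step 8: x = 14, y = -5
step 9: x = 5, y = 2
step 10: x = -4, y = -5
step 11: x = 3, y = -8
step 12: x = 2, y = -2
step 13: x = -4, y = -7
step 14: x = 1, y = -7
The first disagreement with the transcript is at step 1, where the value should be y = 2.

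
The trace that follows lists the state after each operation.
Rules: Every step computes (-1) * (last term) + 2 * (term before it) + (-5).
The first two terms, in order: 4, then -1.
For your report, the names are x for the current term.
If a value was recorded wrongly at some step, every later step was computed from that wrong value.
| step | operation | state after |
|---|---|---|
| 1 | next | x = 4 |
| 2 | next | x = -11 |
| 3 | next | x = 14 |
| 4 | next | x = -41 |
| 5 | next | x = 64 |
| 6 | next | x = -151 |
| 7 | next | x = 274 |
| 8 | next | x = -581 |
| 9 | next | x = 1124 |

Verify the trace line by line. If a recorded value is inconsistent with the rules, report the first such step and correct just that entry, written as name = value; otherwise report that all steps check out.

no error

step 1: x = -1*(-1) + (2)*(4) + (-5) = 4 -> no discrepancy
step 2: x = -1*(4) + (2)*(-1) + (-5) = -11 -> confirmed correct
step 3: x = -1*(-11) + (2)*(4) + (-5) = 14 -> confirmed correct
step 4: x = -1*(14) + (2)*(-11) + (-5) = -41 -> exactly as logged
step 5: x = -1*(-41) + (2)*(14) + (-5) = 64 -> exactly as logged
step 6: x = -1*(64) + (2)*(-41) + (-5) = -151 -> matches
step 7: x = -1*(-151) + (2)*(64) + (-5) = 274 -> consistent with the trace
step 8: x = -1*(274) + (2)*(-151) + (-5) = -581 -> matches
step 9: x = -1*(-581) + (2)*(274) + (-5) = 1124 -> consistent with the trace
Every step is consistent.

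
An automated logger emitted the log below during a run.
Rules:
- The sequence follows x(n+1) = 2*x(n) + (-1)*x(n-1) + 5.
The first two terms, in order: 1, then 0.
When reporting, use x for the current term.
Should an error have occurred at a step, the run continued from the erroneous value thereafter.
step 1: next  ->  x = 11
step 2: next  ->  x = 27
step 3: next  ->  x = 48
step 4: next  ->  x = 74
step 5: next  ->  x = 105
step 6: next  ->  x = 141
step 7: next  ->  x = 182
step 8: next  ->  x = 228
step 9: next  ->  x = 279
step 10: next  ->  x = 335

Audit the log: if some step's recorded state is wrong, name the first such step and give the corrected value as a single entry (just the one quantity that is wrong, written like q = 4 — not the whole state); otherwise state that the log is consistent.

step 1, x = 4

1. x = 2*(0) + (-1)*(1) + (5) = 4 (the entry is off here)
That makes step 1 the first incorrect line — x = 4 is what it should show.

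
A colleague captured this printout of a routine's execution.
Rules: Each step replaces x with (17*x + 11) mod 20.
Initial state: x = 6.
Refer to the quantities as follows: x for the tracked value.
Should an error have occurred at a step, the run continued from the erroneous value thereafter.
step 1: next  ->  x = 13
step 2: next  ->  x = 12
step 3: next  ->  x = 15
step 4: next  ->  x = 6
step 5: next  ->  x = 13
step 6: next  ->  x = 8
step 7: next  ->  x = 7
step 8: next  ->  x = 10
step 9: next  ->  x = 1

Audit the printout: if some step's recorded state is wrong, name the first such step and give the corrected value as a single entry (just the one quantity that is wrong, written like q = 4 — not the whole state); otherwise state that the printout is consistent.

step 6, x = 12

step 1: x = (17*6 + 11) mod 20 = 13 -> agrees with the printout
step 2: x = (17*13 + 11) mod 20 = 12 -> matches
step 3: x = (17*12 + 11) mod 20 = 15 -> matches
step 4: x = (17*15 + 11) mod 20 = 6 -> agrees with the printout
step 5: x = (17*6 + 11) mod 20 = 13 -> in agreement
step 6: x = (17*13 + 11) mod 20 = 12 -> the entry is off here
First deviation found at step 6; the corrected entry is x = 12.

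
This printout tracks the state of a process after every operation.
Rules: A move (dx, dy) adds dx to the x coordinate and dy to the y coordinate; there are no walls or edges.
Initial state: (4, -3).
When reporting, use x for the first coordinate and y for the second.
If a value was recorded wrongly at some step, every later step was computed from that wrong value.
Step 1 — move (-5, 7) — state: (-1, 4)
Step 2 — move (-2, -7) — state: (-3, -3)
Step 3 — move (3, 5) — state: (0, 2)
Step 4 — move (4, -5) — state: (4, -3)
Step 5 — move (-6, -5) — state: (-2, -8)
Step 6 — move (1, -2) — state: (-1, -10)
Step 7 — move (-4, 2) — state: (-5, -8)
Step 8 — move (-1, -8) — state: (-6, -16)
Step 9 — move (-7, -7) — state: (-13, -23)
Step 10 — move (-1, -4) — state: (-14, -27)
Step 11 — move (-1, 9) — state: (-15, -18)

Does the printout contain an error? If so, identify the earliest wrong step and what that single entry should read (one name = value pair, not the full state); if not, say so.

step 1: x = 4 + (-5) = -1, y = -3 + (7) = 4 -> matches
step 2: x = -1 + (-2) = -3, y = 4 + (-7) = -3 -> matches
step 3: x = -3 + (3) = 0, y = -3 + (5) = 2 -> consistent with the printout
step 4: x = 0 + (4) = 4, y = 2 + (-5) = -3 -> verified
step 5: x = 4 + (-6) = -2, y = -3 + (-5) = -8 -> exactly as logged
step 6: x = -2 + (1) = -1, y = -8 + (-2) = -10 -> verified
step 7: x = -1 + (-4) = -5, y = -10 + (2) = -8 -> confirmed correct
step 8: x = -5 + (-1) = -6, y = -8 + (-8) = -16 -> exactly as logged
step 9: x = -6 + (-7) = -13, y = -16 + (-7) = -23 -> agrees with the printout
step 10: x = -13 + (-1) = -14, y = -23 + (-4) = -27 -> no discrepancy
step 11: x = -14 + (-1) = -15, y = -27 + (9) = -18 -> same as recorded
Each recorded entry agrees with the recomputation.

no error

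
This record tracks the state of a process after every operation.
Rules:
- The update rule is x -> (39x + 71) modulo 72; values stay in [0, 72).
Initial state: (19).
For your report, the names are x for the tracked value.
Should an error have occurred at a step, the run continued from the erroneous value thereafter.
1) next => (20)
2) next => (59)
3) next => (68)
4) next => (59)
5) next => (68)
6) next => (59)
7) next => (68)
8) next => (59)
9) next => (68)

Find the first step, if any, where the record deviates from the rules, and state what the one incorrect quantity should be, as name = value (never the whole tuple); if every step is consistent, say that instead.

no error

Recomputing the run from the initial state:
step 1: x = 20
step 2: x = 59
step 3: x = 68
step 4: x = 59
step 5: x = 68
step 6: x = 59
step 7: x = 68
step 8: x = 59
step 9: x = 68
This matches the record at every step.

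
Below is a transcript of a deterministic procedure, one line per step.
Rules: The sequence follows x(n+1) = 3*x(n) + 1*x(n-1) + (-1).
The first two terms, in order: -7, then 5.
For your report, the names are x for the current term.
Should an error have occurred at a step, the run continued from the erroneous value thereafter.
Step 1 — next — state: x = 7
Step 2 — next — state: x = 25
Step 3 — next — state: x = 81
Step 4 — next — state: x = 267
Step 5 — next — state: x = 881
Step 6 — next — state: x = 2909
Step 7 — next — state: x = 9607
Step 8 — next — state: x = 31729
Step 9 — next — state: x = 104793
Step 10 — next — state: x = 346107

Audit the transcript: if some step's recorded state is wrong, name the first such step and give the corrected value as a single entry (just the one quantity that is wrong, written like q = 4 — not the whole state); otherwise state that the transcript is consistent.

no error

Recomputing the run from the initial state:
step 1: x = 7
step 2: x = 25
step 3: x = 81
step 4: x = 267
step 5: x = 881
step 6: x = 2909
step 7: x = 9607
step 8: x = 31729
step 9: x = 104793
step 10: x = 346107
This matches the transcript at every step.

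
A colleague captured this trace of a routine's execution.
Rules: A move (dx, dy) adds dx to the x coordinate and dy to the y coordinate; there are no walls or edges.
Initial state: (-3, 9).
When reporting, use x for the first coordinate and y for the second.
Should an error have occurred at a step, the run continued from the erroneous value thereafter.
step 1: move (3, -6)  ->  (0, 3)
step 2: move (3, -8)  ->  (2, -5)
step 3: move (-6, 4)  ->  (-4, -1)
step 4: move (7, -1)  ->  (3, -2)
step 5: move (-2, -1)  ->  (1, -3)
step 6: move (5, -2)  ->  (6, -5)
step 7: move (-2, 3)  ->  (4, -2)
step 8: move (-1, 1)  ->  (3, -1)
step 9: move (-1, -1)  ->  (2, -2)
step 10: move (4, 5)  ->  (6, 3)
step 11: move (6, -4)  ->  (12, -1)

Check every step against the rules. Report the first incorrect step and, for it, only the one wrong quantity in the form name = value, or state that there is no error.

Step 1: x = -3 + (3) = 0, y = 9 + (-6) = 3 — consistent with the trace.
Step 2: x = 0 + (3) = 3, y = 3 + (-8) = -5 — the trace disagrees here.
Step 2 is the first one off; corrected, x = 3.

step 2, x = 3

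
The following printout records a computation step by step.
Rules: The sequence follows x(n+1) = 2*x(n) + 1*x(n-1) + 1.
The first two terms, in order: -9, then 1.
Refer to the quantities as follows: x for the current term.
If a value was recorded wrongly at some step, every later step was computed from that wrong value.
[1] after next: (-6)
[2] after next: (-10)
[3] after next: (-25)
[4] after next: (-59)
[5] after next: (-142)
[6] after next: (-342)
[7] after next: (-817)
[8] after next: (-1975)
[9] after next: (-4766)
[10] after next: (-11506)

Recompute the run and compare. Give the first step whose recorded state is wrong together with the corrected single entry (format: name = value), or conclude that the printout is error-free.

Recomputing the run from the initial state:
step 1: x = -6
step 2: x = -10
step 3: x = -25
step 4: x = -59
step 5: x = -142
step 6: x = -342
step 7: x = -825
step 8: x = -1991
step 9: x = -4806
step 10: x = -11602
The first disagreement with the printout is at step 7, where the value should be x = -825.

step 7, x = -825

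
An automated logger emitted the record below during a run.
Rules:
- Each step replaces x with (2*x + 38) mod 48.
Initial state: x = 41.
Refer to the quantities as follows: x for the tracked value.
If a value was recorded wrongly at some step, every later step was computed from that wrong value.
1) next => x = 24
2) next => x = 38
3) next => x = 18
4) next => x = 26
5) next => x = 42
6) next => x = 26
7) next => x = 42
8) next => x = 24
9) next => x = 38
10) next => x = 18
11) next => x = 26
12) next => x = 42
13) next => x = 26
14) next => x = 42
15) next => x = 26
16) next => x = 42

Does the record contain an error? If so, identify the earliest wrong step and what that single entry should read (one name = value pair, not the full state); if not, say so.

1. x = (2*41 + 38) mod 48 = 24 (agrees with the record)
2. x = (2*24 + 38) mod 48 = 38 (no discrepancy)
3. x = (2*38 + 38) mod 48 = 18 (in agreement)
4. x = (2*18 + 38) mod 48 = 26 (confirmed correct)
5. x = (2*26 + 38) mod 48 = 42 (same as recorded)
6. x = (2*42 + 38) mod 48 = 26 (in agreement)
7. x = (2*26 + 38) mod 48 = 42 (in agreement)
8. x = (2*42 + 38) mod 48 = 26 (the record disagrees here)
That makes step 8 the first incorrect line — x = 26 is what it should show.

step 8, x = 26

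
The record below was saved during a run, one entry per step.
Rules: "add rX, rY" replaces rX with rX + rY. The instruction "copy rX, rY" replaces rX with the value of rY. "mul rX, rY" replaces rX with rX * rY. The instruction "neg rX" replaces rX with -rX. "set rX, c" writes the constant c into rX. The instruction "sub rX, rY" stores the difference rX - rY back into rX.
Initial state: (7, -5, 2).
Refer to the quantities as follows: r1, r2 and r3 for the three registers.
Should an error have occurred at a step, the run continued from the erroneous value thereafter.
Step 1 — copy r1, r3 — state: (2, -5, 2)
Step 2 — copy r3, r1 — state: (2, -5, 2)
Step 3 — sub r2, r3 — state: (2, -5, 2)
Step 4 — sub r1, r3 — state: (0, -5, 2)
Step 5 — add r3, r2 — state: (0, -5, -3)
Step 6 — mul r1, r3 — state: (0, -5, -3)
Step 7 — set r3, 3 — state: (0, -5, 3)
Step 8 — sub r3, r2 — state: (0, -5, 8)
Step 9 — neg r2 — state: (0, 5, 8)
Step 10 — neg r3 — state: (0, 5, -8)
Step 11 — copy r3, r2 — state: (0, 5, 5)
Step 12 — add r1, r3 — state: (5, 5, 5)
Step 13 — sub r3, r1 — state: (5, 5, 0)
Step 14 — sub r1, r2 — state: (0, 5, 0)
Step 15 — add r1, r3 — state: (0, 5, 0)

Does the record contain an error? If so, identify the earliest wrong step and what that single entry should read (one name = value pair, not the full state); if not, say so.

step 3, r2 = -7

step 1: r1 = 2 -> agrees with the record
step 2: r3 = 2 -> same as recorded
step 3: r2 = -5 - 2 = -7 -> not what was recorded
Conclusion: step 3 carries the first error; the entry should be r2 = -7.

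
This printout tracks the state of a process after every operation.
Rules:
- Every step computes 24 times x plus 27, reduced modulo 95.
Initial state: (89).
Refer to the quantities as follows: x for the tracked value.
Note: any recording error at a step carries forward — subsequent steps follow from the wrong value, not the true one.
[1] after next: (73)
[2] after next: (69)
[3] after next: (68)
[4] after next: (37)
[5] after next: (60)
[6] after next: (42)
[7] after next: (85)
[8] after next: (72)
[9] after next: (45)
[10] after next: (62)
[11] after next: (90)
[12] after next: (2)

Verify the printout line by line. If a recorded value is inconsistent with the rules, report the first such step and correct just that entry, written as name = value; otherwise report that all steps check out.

Step 1: x = (24*89 + 27) mod 95 = 73 — verified.
Step 2: x = (24*73 + 27) mod 95 = 69 — confirmed correct.
Step 3: x = (24*69 + 27) mod 95 = 68 — in agreement.
Step 4: x = (24*68 + 27) mod 95 = 44 — the recorded entry deviates here.
The earliest wrong entry is at step 4: it should read x = 44.

step 4, x = 44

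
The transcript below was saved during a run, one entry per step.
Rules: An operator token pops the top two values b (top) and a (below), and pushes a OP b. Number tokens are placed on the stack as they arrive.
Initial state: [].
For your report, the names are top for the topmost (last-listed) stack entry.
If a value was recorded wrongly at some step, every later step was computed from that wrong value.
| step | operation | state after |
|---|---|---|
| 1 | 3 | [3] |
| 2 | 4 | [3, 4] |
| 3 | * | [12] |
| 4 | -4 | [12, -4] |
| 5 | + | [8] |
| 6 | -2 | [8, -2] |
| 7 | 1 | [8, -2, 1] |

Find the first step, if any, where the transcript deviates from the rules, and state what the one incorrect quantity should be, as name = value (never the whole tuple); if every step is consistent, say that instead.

step 1: push 3: top = 3 -> exactly as logged
step 2: push 4: top = 4 -> consistent with the transcript
step 3: 3 * 4 = 12 -> checks out
step 4: push -4: top = -4 -> checks out
step 5: 12 + -4 = 8 -> exactly as logged
step 6: push -2: top = -2 -> agrees with the transcript
step 7: push 1: top = 1 -> no discrepancy
All steps check out; nothing to correct.

no error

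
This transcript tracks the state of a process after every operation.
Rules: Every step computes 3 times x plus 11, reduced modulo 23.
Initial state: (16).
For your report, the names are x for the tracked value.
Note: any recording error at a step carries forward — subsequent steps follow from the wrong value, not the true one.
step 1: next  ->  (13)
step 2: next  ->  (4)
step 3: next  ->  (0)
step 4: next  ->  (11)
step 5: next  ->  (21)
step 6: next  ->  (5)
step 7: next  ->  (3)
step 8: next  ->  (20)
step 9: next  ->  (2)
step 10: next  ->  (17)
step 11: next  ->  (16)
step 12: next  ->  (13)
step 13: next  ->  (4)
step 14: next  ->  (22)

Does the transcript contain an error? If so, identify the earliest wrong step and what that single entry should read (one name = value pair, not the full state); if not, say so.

step 14, x = 0

Recomputing the run from the initial state:
step 1: x = 13
step 2: x = 4
step 3: x = 0
step 4: x = 11
step 5: x = 21
step 6: x = 5
step 7: x = 3
step 8: x = 20
step 9: x = 2
step 10: x = 17
step 11: x = 16
step 12: x = 13
step 13: x = 4
step 14: x = 0
The first disagreement with the transcript is at step 14, where the value should be x = 0.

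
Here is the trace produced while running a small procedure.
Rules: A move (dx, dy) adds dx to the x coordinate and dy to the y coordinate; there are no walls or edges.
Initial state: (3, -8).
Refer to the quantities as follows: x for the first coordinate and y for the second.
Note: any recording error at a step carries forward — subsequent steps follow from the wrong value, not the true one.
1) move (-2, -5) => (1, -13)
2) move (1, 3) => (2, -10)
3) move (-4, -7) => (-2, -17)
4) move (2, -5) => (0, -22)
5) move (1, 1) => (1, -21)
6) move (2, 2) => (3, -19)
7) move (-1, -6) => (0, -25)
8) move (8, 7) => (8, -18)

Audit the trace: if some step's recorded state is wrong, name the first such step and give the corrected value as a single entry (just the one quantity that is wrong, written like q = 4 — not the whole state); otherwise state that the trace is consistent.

step 7, x = 2

1. x = 3 + (-2) = 1, y = -8 + (-5) = -13 (exactly as logged)
2. x = 1 + (1) = 2, y = -13 + (3) = -10 (no discrepancy)
3. x = 2 + (-4) = -2, y = -10 + (-7) = -17 (confirmed correct)
4. x = -2 + (2) = 0, y = -17 + (-5) = -22 (confirmed correct)
5. x = 0 + (1) = 1, y = -22 + (1) = -21 (agrees with the trace)
6. x = 1 + (2) = 3, y = -21 + (2) = -19 (verified)
7. x = 3 + (-1) = 2, y = -19 + (-6) = -25 (a discrepancy with the trace)
The earliest wrong entry is at step 7: it should read x = 2.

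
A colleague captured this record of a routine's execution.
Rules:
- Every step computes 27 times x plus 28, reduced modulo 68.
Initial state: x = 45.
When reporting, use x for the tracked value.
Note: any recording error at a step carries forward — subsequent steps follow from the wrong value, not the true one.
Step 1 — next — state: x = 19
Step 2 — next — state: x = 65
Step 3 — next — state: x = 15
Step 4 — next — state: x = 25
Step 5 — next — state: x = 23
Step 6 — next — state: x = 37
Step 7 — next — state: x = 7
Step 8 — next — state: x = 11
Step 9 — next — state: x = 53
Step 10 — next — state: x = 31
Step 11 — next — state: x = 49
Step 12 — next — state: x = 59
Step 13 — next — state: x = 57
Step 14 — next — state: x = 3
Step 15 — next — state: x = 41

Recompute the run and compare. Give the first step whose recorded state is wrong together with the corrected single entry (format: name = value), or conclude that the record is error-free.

Recomputing the run from the initial state:
step 1: x = 19
step 2: x = 65
step 3: x = 15
step 4: x = 25
step 5: x = 23
step 6: x = 37
step 7: x = 7
step 8: x = 13
step 9: x = 39
step 10: x = 61
step 11: x = 43
step 12: x = 33
step 13: x = 35
step 14: x = 21
step 15: x = 51
The first disagreement with the record is at step 8, where the value should be x = 13.

step 8, x = 13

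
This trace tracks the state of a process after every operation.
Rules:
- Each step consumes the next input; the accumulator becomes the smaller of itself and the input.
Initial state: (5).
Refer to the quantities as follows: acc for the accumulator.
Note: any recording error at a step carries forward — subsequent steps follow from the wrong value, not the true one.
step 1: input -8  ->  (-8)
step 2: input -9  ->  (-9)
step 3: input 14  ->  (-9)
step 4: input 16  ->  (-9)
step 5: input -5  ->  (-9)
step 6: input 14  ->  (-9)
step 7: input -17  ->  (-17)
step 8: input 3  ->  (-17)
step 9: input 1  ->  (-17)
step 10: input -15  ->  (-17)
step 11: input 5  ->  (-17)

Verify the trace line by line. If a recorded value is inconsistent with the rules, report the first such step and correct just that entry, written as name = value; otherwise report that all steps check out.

no error

Recomputing the run from the initial state:
step 1: acc = -8
step 2: acc = -9
step 3: acc = -9
step 4: acc = -9
step 5: acc = -9
step 6: acc = -9
step 7: acc = -17
step 8: acc = -17
step 9: acc = -17
step 10: acc = -17
step 11: acc = -17
This matches the trace at every step.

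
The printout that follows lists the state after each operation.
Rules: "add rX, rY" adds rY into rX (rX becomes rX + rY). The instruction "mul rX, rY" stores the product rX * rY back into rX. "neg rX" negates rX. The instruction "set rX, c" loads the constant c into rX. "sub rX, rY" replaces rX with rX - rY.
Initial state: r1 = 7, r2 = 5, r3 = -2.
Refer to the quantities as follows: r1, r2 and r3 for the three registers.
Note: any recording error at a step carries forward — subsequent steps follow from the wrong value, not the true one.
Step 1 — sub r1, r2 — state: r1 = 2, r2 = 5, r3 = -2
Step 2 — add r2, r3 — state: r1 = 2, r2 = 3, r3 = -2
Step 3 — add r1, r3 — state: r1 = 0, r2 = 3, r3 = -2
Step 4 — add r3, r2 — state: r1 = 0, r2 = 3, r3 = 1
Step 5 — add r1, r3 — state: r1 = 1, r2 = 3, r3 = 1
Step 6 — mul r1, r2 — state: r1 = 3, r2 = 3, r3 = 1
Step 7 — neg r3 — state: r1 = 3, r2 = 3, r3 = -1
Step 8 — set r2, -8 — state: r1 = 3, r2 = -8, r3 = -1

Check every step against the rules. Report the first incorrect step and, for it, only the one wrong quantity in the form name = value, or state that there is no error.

Recomputing the run from the initial state:
step 1: r1 = 2, r2 = 5, r3 = -2
step 2: r1 = 2, r2 = 3, r3 = -2
step 3: r1 = 0, r2 = 3, r3 = -2
step 4: r1 = 0, r2 = 3, r3 = 1
step 5: r1 = 1, r2 = 3, r3 = 1
step 6: r1 = 3, r2 = 3, r3 = 1
step 7: r1 = 3, r2 = 3, r3 = -1
step 8: r1 = 3, r2 = -8, r3 = -1
This matches the printout at every step.

no error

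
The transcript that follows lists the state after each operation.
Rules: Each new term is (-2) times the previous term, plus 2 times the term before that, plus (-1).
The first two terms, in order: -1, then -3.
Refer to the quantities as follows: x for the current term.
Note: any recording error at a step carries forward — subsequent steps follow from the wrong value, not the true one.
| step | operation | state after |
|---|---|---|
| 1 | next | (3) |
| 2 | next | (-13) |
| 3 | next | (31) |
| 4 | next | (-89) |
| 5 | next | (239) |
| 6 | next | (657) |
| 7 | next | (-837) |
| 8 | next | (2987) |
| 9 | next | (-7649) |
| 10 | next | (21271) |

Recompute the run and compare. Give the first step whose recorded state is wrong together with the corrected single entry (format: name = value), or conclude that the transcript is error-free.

step 1: x = -2*(-3) + (2)*(-1) + (-1) = 3 -> in agreement
step 2: x = -2*(3) + (2)*(-3) + (-1) = -13 -> verified
step 3: x = -2*(-13) + (2)*(3) + (-1) = 31 -> no discrepancy
step 4: x = -2*(31) + (2)*(-13) + (-1) = -89 -> no discrepancy
step 5: x = -2*(-89) + (2)*(31) + (-1) = 239 -> consistent with the transcript
step 6: x = -2*(239) + (2)*(-89) + (-1) = -657 -> the transcript has a different value
The earliest wrong entry is at step 6: it should read x = -657.

step 6, x = -657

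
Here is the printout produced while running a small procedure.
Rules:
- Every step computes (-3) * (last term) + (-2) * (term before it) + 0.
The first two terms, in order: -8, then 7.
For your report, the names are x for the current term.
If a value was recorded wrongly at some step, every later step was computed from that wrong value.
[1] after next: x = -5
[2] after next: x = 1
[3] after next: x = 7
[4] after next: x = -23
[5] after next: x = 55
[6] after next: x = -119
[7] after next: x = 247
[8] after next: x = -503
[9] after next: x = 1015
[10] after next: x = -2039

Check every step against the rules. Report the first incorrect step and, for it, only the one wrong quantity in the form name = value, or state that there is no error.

Recomputing the run from the initial state:
step 1: x = -5
step 2: x = 1
step 3: x = 7
step 4: x = -23
step 5: x = 55
step 6: x = -119
step 7: x = 247
step 8: x = -503
step 9: x = 1015
step 10: x = -2039
This matches the printout at every step.

no error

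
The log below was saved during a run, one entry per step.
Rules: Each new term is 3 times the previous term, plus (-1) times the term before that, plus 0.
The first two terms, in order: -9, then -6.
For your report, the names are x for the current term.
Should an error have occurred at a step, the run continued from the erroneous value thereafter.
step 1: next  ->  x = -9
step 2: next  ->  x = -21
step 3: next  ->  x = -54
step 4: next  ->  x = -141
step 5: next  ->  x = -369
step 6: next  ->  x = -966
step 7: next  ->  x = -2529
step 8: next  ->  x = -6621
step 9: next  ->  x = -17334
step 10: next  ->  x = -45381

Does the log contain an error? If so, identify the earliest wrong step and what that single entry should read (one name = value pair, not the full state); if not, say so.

Recomputing the run from the initial state:
step 1: x = -9
step 2: x = -21
step 3: x = -54
step 4: x = -141
step 5: x = -369
step 6: x = -966
step 7: x = -2529
step 8: x = -6621
step 9: x = -17334
step 10: x = -45381
This matches the log at every step.

no error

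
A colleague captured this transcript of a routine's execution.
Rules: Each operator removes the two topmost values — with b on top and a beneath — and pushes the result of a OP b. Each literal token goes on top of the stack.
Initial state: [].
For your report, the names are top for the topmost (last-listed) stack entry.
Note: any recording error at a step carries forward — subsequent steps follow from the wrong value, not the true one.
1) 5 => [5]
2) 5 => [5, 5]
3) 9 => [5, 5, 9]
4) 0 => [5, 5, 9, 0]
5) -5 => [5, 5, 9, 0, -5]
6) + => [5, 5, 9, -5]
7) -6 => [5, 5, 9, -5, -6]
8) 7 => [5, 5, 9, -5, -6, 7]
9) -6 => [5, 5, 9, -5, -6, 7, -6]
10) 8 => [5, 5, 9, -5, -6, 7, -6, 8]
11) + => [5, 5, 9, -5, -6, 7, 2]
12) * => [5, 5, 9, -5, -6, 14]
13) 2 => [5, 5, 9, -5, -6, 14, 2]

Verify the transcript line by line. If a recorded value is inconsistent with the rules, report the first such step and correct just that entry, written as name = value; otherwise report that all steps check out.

Recomputing the run from the initial state:
step 1: [5]
step 2: [5, 5]
step 3: [5, 5, 9]
step 4: [5, 5, 9, 0]
step 5: [5, 5, 9, 0, -5]
step 6: [5, 5, 9, -5]
step 7: [5, 5, 9, -5, -6]
step 8: [5, 5, 9, -5, -6, 7]
step 9: [5, 5, 9, -5, -6, 7, -6]
step 10: [5, 5, 9, -5, -6, 7, -6, 8]
step 11: [5, 5, 9, -5, -6, 7, 2]
step 12: [5, 5, 9, -5, -6, 14]
step 13: [5, 5, 9, -5, -6, 14, 2]
This matches the transcript at every step.

no error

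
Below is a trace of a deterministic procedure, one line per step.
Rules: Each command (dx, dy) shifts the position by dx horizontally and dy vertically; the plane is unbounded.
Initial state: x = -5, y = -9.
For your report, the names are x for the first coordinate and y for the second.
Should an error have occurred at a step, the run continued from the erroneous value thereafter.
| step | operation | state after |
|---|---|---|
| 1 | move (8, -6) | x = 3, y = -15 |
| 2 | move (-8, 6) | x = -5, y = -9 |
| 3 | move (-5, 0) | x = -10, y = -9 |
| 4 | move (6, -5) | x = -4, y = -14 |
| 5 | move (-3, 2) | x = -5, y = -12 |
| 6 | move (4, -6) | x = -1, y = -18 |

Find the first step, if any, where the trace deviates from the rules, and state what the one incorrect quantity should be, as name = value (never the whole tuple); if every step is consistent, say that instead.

step 5, x = -7

Recomputing the run from the initial state:
step 1: x = 3, y = -15
step 2: x = -5, y = -9
step 3: x = -10, y = -9
step 4: x = -4, y = -14
step 5: x = -7, y = -12
step 6: x = -3, y = -18
The first disagreement with the trace is at step 5, where the value should be x = -7.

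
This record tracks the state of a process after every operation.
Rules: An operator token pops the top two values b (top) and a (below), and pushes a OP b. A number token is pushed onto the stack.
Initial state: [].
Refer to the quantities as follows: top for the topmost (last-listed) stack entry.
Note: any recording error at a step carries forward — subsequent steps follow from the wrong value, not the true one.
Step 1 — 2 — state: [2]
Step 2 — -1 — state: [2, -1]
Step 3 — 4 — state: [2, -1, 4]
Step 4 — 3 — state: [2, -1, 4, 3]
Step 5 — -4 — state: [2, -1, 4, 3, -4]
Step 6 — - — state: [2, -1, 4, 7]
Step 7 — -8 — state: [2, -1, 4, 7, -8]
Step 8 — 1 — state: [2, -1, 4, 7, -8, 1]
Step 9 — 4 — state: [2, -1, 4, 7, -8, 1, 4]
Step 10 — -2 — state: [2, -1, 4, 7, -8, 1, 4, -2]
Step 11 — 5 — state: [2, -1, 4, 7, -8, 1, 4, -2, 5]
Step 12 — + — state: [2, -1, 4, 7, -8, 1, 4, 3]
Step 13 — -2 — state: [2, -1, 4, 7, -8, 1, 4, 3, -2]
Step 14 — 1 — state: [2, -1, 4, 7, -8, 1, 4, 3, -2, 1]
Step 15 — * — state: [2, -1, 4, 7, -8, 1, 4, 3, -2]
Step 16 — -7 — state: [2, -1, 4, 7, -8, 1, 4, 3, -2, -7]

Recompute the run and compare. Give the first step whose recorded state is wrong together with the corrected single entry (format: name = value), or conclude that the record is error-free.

no error

1. push 2: top = 2 (agrees with the record)
2. push -1: top = -1 (agrees with the record)
3. push 4: top = 4 (verified)
4. push 3: top = 3 (in agreement)
5. push -4: top = -4 (checks out)
6. 3 - -4 = 7 (checks out)
7. push -8: top = -8 (matches)
8. push 1: top = 1 (verified)
9. push 4: top = 4 (same as recorded)
10. push -2: top = -2 (in agreement)
11. push 5: top = 5 (confirmed correct)
12. -2 + 5 = 3 (same as recorded)
13. push -2: top = -2 (matches)
14. push 1: top = 1 (confirmed correct)
15. -2 * 1 = -2 (matches)
16. push -7: top = -7 (checks out)
No step deviates from the rules.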